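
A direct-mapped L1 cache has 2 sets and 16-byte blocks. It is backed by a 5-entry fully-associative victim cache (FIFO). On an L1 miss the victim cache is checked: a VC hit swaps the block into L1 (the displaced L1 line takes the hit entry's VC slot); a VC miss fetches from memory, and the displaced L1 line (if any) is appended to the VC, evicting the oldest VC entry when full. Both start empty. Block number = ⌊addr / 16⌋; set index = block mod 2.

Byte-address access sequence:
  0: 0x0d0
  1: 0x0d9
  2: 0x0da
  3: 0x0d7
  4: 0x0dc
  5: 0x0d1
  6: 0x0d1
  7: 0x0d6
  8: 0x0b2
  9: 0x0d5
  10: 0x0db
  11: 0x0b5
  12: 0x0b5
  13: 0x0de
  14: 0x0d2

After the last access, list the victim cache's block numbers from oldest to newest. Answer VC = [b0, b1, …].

0: 0xd0 (blk 13, set 1) → MISS  vc=[]
1: 0xd9 (blk 13, set 1) → L1-HIT  vc=[]
2: 0xda (blk 13, set 1) → L1-HIT  vc=[]
3: 0xd7 (blk 13, set 1) → L1-HIT  vc=[]
4: 0xdc (blk 13, set 1) → L1-HIT  vc=[]
5: 0xd1 (blk 13, set 1) → L1-HIT  vc=[]
6: 0xd1 (blk 13, set 1) → L1-HIT  vc=[]
7: 0xd6 (blk 13, set 1) → L1-HIT  vc=[]
8: 0xb2 (blk 11, set 1) → MISS  vc=[13]
9: 0xd5 (blk 13, set 1) → VC-HIT  vc=[11]
10: 0xdb (blk 13, set 1) → L1-HIT  vc=[11]
11: 0xb5 (blk 11, set 1) → VC-HIT  vc=[13]
12: 0xb5 (blk 11, set 1) → L1-HIT  vc=[13]
13: 0xde (blk 13, set 1) → VC-HIT  vc=[11]
14: 0xd2 (blk 13, set 1) → L1-HIT  vc=[11]

VC = [11]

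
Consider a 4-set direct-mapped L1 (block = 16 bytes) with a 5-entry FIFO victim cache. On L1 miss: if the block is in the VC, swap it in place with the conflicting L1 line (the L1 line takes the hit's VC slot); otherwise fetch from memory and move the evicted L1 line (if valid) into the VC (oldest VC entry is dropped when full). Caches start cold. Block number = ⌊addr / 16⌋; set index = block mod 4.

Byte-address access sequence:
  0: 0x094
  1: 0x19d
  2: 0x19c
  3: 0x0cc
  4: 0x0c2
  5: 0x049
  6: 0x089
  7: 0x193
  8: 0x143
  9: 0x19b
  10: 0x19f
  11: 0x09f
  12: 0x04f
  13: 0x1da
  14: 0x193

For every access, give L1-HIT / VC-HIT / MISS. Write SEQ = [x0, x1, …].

SEQ = [MISS, MISS, L1-HIT, MISS, L1-HIT, MISS, MISS, L1-HIT, MISS, L1-HIT, L1-HIT, VC-HIT, VC-HIT, MISS, VC-HIT]

  [0] addr=0x94 blk=9 s=1: MISS | VC []
  [1] addr=0x19d blk=25 s=1: MISS | VC [9]
  [2] addr=0x19c blk=25 s=1: L1-HIT | VC [9]
  [3] addr=0xcc blk=12 s=0: MISS | VC [9]
  [4] addr=0xc2 blk=12 s=0: L1-HIT | VC [9]
  [5] addr=0x49 blk=4 s=0: MISS | VC [9, 12]
  [6] addr=0x89 blk=8 s=0: MISS | VC [9, 12, 4]
  [7] addr=0x193 blk=25 s=1: L1-HIT | VC [9, 12, 4]
  [8] addr=0x143 blk=20 s=0: MISS | VC [9, 12, 4, 8]
  [9] addr=0x19b blk=25 s=1: L1-HIT | VC [9, 12, 4, 8]
  [10] addr=0x19f blk=25 s=1: L1-HIT | VC [9, 12, 4, 8]
  [11] addr=0x9f blk=9 s=1: VC-HIT | VC [25, 12, 4, 8]
  [12] addr=0x4f blk=4 s=0: VC-HIT | VC [25, 12, 20, 8]
  [13] addr=0x1da blk=29 s=1: MISS | VC [25, 12, 20, 8, 9]
  [14] addr=0x193 blk=25 s=1: VC-HIT | VC [29, 12, 20, 8, 9]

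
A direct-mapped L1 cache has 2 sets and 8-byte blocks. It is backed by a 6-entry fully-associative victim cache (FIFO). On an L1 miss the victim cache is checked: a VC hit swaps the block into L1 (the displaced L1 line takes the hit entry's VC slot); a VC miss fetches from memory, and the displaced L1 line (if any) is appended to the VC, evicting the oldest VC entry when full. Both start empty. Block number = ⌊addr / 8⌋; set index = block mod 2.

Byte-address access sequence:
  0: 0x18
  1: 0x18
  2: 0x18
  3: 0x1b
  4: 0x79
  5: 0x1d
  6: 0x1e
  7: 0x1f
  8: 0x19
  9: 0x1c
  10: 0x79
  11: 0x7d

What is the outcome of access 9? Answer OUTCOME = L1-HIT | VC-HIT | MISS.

OUTCOME = L1-HIT

0: 0x18 (blk 3, set 1) → MISS  vc=[]
1: 0x18 (blk 3, set 1) → L1-HIT  vc=[]
2: 0x18 (blk 3, set 1) → L1-HIT  vc=[]
3: 0x1b (blk 3, set 1) → L1-HIT  vc=[]
4: 0x79 (blk 15, set 1) → MISS  vc=[3]
5: 0x1d (blk 3, set 1) → VC-HIT  vc=[15]
6: 0x1e (blk 3, set 1) → L1-HIT  vc=[15]
7: 0x1f (blk 3, set 1) → L1-HIT  vc=[15]
8: 0x19 (blk 3, set 1) → L1-HIT  vc=[15]
9: 0x1c (blk 3, set 1) → L1-HIT  vc=[15]
10: 0x79 (blk 15, set 1) → VC-HIT  vc=[3]
11: 0x7d (blk 15, set 1) → L1-HIT  vc=[3]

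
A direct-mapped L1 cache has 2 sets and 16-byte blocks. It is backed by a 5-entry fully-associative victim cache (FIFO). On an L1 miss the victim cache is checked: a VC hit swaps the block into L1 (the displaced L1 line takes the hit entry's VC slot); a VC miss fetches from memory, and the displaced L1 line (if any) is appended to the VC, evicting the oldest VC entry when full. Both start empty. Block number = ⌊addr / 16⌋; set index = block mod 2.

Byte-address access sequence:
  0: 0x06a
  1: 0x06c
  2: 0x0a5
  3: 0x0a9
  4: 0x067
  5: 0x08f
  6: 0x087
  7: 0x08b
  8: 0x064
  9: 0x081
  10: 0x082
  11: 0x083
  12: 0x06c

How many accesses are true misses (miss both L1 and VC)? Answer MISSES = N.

  [0] addr=0x6a blk=6 s=0: MISS | VC []
  [1] addr=0x6c blk=6 s=0: L1-HIT | VC []
  [2] addr=0xa5 blk=10 s=0: MISS | VC [6]
  [3] addr=0xa9 blk=10 s=0: L1-HIT | VC [6]
  [4] addr=0x67 blk=6 s=0: VC-HIT | VC [10]
  [5] addr=0x8f blk=8 s=0: MISS | VC [10, 6]
  [6] addr=0x87 blk=8 s=0: L1-HIT | VC [10, 6]
  [7] addr=0x8b blk=8 s=0: L1-HIT | VC [10, 6]
  [8] addr=0x64 blk=6 s=0: VC-HIT | VC [10, 8]
  [9] addr=0x81 blk=8 s=0: VC-HIT | VC [10, 6]
  [10] addr=0x82 blk=8 s=0: L1-HIT | VC [10, 6]
  [11] addr=0x83 blk=8 s=0: L1-HIT | VC [10, 6]
  [12] addr=0x6c blk=6 s=0: VC-HIT | VC [10, 8]

MISSES = 3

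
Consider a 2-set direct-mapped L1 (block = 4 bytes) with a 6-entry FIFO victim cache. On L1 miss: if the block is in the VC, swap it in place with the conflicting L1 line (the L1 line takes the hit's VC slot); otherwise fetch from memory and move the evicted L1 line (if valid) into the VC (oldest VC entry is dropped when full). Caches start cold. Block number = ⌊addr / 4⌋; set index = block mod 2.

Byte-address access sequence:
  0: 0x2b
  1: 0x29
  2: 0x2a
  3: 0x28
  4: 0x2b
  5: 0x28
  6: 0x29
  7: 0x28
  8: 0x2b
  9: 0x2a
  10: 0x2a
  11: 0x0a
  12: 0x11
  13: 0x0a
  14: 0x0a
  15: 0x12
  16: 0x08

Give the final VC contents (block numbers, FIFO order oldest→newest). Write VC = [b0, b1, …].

VC = [10, 4]

  [0] addr=0x2b blk=10 s=0: MISS | VC []
  [1] addr=0x29 blk=10 s=0: L1-HIT | VC []
  [2] addr=0x2a blk=10 s=0: L1-HIT | VC []
  [3] addr=0x28 blk=10 s=0: L1-HIT | VC []
  [4] addr=0x2b blk=10 s=0: L1-HIT | VC []
  [5] addr=0x28 blk=10 s=0: L1-HIT | VC []
  [6] addr=0x29 blk=10 s=0: L1-HIT | VC []
  [7] addr=0x28 blk=10 s=0: L1-HIT | VC []
  [8] addr=0x2b blk=10 s=0: L1-HIT | VC []
  [9] addr=0x2a blk=10 s=0: L1-HIT | VC []
  [10] addr=0x2a blk=10 s=0: L1-HIT | VC []
  [11] addr=0xa blk=2 s=0: MISS | VC [10]
  [12] addr=0x11 blk=4 s=0: MISS | VC [10, 2]
  [13] addr=0xa blk=2 s=0: VC-HIT | VC [10, 4]
  [14] addr=0xa blk=2 s=0: L1-HIT | VC [10, 4]
  [15] addr=0x12 blk=4 s=0: VC-HIT | VC [10, 2]
  [16] addr=0x8 blk=2 s=0: VC-HIT | VC [10, 4]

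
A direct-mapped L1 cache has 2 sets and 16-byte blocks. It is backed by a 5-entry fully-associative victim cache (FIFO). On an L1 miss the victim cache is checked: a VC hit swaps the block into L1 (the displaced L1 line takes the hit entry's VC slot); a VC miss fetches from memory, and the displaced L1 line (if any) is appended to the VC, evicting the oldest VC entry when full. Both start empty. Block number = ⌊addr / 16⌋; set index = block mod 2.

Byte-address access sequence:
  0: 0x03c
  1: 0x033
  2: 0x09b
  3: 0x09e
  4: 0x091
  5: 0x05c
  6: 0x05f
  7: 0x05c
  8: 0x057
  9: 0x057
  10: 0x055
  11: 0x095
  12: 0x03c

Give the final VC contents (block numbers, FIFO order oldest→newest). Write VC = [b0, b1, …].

0: 0x3c (blk 3, set 1) → MISS  vc=[]
1: 0x33 (blk 3, set 1) → L1-HIT  vc=[]
2: 0x9b (blk 9, set 1) → MISS  vc=[3]
3: 0x9e (blk 9, set 1) → L1-HIT  vc=[3]
4: 0x91 (blk 9, set 1) → L1-HIT  vc=[3]
5: 0x5c (blk 5, set 1) → MISS  vc=[3, 9]
6: 0x5f (blk 5, set 1) → L1-HIT  vc=[3, 9]
7: 0x5c (blk 5, set 1) → L1-HIT  vc=[3, 9]
8: 0x57 (blk 5, set 1) → L1-HIT  vc=[3, 9]
9: 0x57 (blk 5, set 1) → L1-HIT  vc=[3, 9]
10: 0x55 (blk 5, set 1) → L1-HIT  vc=[3, 9]
11: 0x95 (blk 9, set 1) → VC-HIT  vc=[3, 5]
12: 0x3c (blk 3, set 1) → VC-HIT  vc=[9, 5]

VC = [9, 5]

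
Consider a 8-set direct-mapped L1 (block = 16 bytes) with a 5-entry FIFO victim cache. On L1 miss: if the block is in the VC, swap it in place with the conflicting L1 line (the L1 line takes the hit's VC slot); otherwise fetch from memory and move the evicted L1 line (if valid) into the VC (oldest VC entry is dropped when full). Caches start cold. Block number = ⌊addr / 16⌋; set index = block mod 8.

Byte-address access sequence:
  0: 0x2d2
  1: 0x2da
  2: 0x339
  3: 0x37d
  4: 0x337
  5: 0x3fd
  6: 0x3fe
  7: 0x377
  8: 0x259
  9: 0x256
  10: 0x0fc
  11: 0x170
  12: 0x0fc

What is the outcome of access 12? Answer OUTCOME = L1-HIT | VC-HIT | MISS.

0: 0x2d2 (blk 45, set 5) → MISS  vc=[]
1: 0x2da (blk 45, set 5) → L1-HIT  vc=[]
2: 0x339 (blk 51, set 3) → MISS  vc=[]
3: 0x37d (blk 55, set 7) → MISS  vc=[]
4: 0x337 (blk 51, set 3) → L1-HIT  vc=[]
5: 0x3fd (blk 63, set 7) → MISS  vc=[55]
6: 0x3fe (blk 63, set 7) → L1-HIT  vc=[55]
7: 0x377 (blk 55, set 7) → VC-HIT  vc=[63]
8: 0x259 (blk 37, set 5) → MISS  vc=[63, 45]
9: 0x256 (blk 37, set 5) → L1-HIT  vc=[63, 45]
10: 0xfc (blk 15, set 7) → MISS  vc=[63, 45, 55]
11: 0x170 (blk 23, set 7) → MISS  vc=[63, 45, 55, 15]
12: 0xfc (blk 15, set 7) → VC-HIT  vc=[63, 45, 55, 23]

OUTCOME = VC-HIT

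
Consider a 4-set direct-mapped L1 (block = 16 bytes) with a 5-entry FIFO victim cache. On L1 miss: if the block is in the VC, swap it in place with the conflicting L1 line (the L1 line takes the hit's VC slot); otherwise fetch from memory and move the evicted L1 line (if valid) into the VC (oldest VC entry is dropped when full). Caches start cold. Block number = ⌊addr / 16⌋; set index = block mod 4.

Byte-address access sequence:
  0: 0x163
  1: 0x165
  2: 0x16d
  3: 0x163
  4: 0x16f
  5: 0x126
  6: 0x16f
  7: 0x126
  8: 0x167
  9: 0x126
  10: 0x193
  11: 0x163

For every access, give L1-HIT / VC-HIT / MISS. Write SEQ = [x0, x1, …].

  [0] addr=0x163 blk=22 s=2: MISS | VC []
  [1] addr=0x165 blk=22 s=2: L1-HIT | VC []
  [2] addr=0x16d blk=22 s=2: L1-HIT | VC []
  [3] addr=0x163 blk=22 s=2: L1-HIT | VC []
  [4] addr=0x16f blk=22 s=2: L1-HIT | VC []
  [5] addr=0x126 blk=18 s=2: MISS | VC [22]
  [6] addr=0x16f blk=22 s=2: VC-HIT | VC [18]
  [7] addr=0x126 blk=18 s=2: VC-HIT | VC [22]
  [8] addr=0x167 blk=22 s=2: VC-HIT | VC [18]
  [9] addr=0x126 blk=18 s=2: VC-HIT | VC [22]
  [10] addr=0x193 blk=25 s=1: MISS | VC [22]
  [11] addr=0x163 blk=22 s=2: VC-HIT | VC [18]

SEQ = [MISS, L1-HIT, L1-HIT, L1-HIT, L1-HIT, MISS, VC-HIT, VC-HIT, VC-HIT, VC-HIT, MISS, VC-HIT]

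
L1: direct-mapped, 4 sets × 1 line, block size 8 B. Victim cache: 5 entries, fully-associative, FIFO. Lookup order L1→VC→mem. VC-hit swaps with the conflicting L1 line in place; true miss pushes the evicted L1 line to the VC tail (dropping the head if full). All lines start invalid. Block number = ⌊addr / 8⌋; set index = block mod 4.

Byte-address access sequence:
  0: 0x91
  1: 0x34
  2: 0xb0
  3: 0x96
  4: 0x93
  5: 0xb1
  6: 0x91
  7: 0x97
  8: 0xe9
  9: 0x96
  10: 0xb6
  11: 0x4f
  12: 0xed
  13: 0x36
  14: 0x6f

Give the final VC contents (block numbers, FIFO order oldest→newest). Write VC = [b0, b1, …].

  [0] addr=0x91 blk=18 s=2: MISS | VC []
  [1] addr=0x34 blk=6 s=2: MISS | VC [18]
  [2] addr=0xb0 blk=22 s=2: MISS | VC [18, 6]
  [3] addr=0x96 blk=18 s=2: VC-HIT | VC [22, 6]
  [4] addr=0x93 blk=18 s=2: L1-HIT | VC [22, 6]
  [5] addr=0xb1 blk=22 s=2: VC-HIT | VC [18, 6]
  [6] addr=0x91 blk=18 s=2: VC-HIT | VC [22, 6]
  [7] addr=0x97 blk=18 s=2: L1-HIT | VC [22, 6]
  [8] addr=0xe9 blk=29 s=1: MISS | VC [22, 6]
  [9] addr=0x96 blk=18 s=2: L1-HIT | VC [22, 6]
  [10] addr=0xb6 blk=22 s=2: VC-HIT | VC [18, 6]
  [11] addr=0x4f blk=9 s=1: MISS | VC [18, 6, 29]
  [12] addr=0xed blk=29 s=1: VC-HIT | VC [18, 6, 9]
  [13] addr=0x36 blk=6 s=2: VC-HIT | VC [18, 22, 9]
  [14] addr=0x6f blk=13 s=1: MISS | VC [18, 22, 9, 29]

VC = [18, 22, 9, 29]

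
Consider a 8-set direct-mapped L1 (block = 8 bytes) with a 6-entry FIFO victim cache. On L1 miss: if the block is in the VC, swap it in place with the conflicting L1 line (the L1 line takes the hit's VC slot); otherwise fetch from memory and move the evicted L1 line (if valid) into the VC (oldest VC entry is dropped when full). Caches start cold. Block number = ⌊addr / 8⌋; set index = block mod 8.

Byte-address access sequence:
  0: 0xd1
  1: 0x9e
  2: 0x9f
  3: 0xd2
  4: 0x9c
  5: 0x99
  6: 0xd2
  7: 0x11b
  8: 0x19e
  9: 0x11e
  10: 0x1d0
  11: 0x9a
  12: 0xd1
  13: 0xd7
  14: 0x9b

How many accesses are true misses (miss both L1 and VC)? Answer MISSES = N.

MISSES = 5

  [0] addr=0xd1 blk=26 s=2: MISS | VC []
  [1] addr=0x9e blk=19 s=3: MISS | VC []
  [2] addr=0x9f blk=19 s=3: L1-HIT | VC []
  [3] addr=0xd2 blk=26 s=2: L1-HIT | VC []
  [4] addr=0x9c blk=19 s=3: L1-HIT | VC []
  [5] addr=0x99 blk=19 s=3: L1-HIT | VC []
  [6] addr=0xd2 blk=26 s=2: L1-HIT | VC []
  [7] addr=0x11b blk=35 s=3: MISS | VC [19]
  [8] addr=0x19e blk=51 s=3: MISS | VC [19, 35]
  [9] addr=0x11e blk=35 s=3: VC-HIT | VC [19, 51]
  [10] addr=0x1d0 blk=58 s=2: MISS | VC [19, 51, 26]
  [11] addr=0x9a blk=19 s=3: VC-HIT | VC [35, 51, 26]
  [12] addr=0xd1 blk=26 s=2: VC-HIT | VC [35, 51, 58]
  [13] addr=0xd7 blk=26 s=2: L1-HIT | VC [35, 51, 58]
  [14] addr=0x9b blk=19 s=3: L1-HIT | VC [35, 51, 58]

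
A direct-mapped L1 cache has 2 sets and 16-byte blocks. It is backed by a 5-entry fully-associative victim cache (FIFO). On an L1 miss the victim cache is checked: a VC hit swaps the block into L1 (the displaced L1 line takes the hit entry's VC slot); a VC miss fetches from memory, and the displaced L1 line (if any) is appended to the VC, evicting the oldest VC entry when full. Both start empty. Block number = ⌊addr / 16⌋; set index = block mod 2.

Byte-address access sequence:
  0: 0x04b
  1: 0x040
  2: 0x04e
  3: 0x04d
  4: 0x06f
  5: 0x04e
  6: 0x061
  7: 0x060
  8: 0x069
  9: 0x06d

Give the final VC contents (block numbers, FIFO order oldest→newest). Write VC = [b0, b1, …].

VC = [4]

  [0] addr=0x4b blk=4 s=0: MISS | VC []
  [1] addr=0x40 blk=4 s=0: L1-HIT | VC []
  [2] addr=0x4e blk=4 s=0: L1-HIT | VC []
  [3] addr=0x4d blk=4 s=0: L1-HIT | VC []
  [4] addr=0x6f blk=6 s=0: MISS | VC [4]
  [5] addr=0x4e blk=4 s=0: VC-HIT | VC [6]
  [6] addr=0x61 blk=6 s=0: VC-HIT | VC [4]
  [7] addr=0x60 blk=6 s=0: L1-HIT | VC [4]
  [8] addr=0x69 blk=6 s=0: L1-HIT | VC [4]
  [9] addr=0x6d blk=6 s=0: L1-HIT | VC [4]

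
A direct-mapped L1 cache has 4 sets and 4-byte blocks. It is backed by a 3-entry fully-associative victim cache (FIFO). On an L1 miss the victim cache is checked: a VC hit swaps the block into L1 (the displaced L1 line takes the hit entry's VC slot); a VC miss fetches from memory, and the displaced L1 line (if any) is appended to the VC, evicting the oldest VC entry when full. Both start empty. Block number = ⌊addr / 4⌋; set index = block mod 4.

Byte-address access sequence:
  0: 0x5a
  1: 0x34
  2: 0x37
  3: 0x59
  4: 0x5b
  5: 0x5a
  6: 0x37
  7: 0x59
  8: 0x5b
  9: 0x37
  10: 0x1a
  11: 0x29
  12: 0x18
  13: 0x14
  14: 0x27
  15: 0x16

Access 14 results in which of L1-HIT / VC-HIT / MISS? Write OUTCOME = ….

  [0] addr=0x5a blk=22 s=2: MISS | VC []
  [1] addr=0x34 blk=13 s=1: MISS | VC []
  [2] addr=0x37 blk=13 s=1: L1-HIT | VC []
  [3] addr=0x59 blk=22 s=2: L1-HIT | VC []
  [4] addr=0x5b blk=22 s=2: L1-HIT | VC []
  [5] addr=0x5a blk=22 s=2: L1-HIT | VC []
  [6] addr=0x37 blk=13 s=1: L1-HIT | VC []
  [7] addr=0x59 blk=22 s=2: L1-HIT | VC []
  [8] addr=0x5b blk=22 s=2: L1-HIT | VC []
  [9] addr=0x37 blk=13 s=1: L1-HIT | VC []
  [10] addr=0x1a blk=6 s=2: MISS | VC [22]
  [11] addr=0x29 blk=10 s=2: MISS | VC [22, 6]
  [12] addr=0x18 blk=6 s=2: VC-HIT | VC [22, 10]
  [13] addr=0x14 blk=5 s=1: MISS | VC [22, 10, 13]
  [14] addr=0x27 blk=9 s=1: MISS | VC [10, 13, 5]
  [15] addr=0x16 blk=5 s=1: VC-HIT | VC [10, 13, 9]

OUTCOME = MISS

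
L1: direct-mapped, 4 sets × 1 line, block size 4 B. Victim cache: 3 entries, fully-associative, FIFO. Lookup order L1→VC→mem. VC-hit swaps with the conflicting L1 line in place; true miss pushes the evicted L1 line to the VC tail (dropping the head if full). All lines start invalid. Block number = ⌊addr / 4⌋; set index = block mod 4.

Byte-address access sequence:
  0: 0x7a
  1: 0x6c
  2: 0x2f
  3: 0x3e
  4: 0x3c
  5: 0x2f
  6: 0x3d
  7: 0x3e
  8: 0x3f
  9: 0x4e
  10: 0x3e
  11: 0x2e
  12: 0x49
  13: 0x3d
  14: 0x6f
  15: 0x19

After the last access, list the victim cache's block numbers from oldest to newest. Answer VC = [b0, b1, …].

VC = [30, 15, 18]

  [0] addr=0x7a blk=30 s=2: MISS | VC []
  [1] addr=0x6c blk=27 s=3: MISS | VC []
  [2] addr=0x2f blk=11 s=3: MISS | VC [27]
  [3] addr=0x3e blk=15 s=3: MISS | VC [27, 11]
  [4] addr=0x3c blk=15 s=3: L1-HIT | VC [27, 11]
  [5] addr=0x2f blk=11 s=3: VC-HIT | VC [27, 15]
  [6] addr=0x3d blk=15 s=3: VC-HIT | VC [27, 11]
  [7] addr=0x3e blk=15 s=3: L1-HIT | VC [27, 11]
  [8] addr=0x3f blk=15 s=3: L1-HIT | VC [27, 11]
  [9] addr=0x4e blk=19 s=3: MISS | VC [27, 11, 15]
  [10] addr=0x3e blk=15 s=3: VC-HIT | VC [27, 11, 19]
  [11] addr=0x2e blk=11 s=3: VC-HIT | VC [27, 15, 19]
  [12] addr=0x49 blk=18 s=2: MISS | VC [15, 19, 30]
  [13] addr=0x3d blk=15 s=3: VC-HIT | VC [11, 19, 30]
  [14] addr=0x6f blk=27 s=3: MISS | VC [19, 30, 15]
  [15] addr=0x19 blk=6 s=2: MISS | VC [30, 15, 18]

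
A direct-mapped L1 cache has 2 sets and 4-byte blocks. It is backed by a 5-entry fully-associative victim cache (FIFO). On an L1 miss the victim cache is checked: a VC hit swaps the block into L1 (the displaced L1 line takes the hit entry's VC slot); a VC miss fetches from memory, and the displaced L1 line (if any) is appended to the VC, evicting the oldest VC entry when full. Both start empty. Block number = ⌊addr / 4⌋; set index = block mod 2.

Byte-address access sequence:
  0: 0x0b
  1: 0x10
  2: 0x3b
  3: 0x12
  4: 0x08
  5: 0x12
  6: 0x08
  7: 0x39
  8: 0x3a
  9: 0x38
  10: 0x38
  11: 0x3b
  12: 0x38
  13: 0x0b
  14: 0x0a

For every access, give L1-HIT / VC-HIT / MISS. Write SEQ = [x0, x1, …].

#0 0xb→b2/s0 MISS; vc=[]
#1 0x10→b4/s0 MISS; vc=[2]
#2 0x3b→b14/s0 MISS; vc=[2,4]
#3 0x12→b4/s0 VC-HIT; vc=[2,14]
#4 0x8→b2/s0 VC-HIT; vc=[4,14]
#5 0x12→b4/s0 VC-HIT; vc=[2,14]
#6 0x8→b2/s0 VC-HIT; vc=[4,14]
#7 0x39→b14/s0 VC-HIT; vc=[4,2]
#8 0x3a→b14/s0 L1-HIT; vc=[4,2]
#9 0x38→b14/s0 L1-HIT; vc=[4,2]
#10 0x38→b14/s0 L1-HIT; vc=[4,2]
#11 0x3b→b14/s0 L1-HIT; vc=[4,2]
#12 0x38→b14/s0 L1-HIT; vc=[4,2]
#13 0xb→b2/s0 VC-HIT; vc=[4,14]
#14 0xa→b2/s0 L1-HIT; vc=[4,14]

SEQ = [MISS, MISS, MISS, VC-HIT, VC-HIT, VC-HIT, VC-HIT, VC-HIT, L1-HIT, L1-HIT, L1-HIT, L1-HIT, L1-HIT, VC-HIT, L1-HIT]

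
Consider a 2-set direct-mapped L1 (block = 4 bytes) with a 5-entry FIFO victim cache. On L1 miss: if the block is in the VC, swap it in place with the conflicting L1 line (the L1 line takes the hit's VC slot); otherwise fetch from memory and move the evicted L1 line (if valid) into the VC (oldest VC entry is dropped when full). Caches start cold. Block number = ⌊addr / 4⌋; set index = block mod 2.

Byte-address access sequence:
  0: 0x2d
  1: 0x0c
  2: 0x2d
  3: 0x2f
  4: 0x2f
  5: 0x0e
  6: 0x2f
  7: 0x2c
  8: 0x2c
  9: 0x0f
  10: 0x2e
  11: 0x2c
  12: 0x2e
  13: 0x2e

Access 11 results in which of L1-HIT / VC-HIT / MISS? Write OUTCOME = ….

OUTCOME = L1-HIT

#0 0x2d→b11/s1 MISS; vc=[]
#1 0xc→b3/s1 MISS; vc=[11]
#2 0x2d→b11/s1 VC-HIT; vc=[3]
#3 0x2f→b11/s1 L1-HIT; vc=[3]
#4 0x2f→b11/s1 L1-HIT; vc=[3]
#5 0xe→b3/s1 VC-HIT; vc=[11]
#6 0x2f→b11/s1 VC-HIT; vc=[3]
#7 0x2c→b11/s1 L1-HIT; vc=[3]
#8 0x2c→b11/s1 L1-HIT; vc=[3]
#9 0xf→b3/s1 VC-HIT; vc=[11]
#10 0x2e→b11/s1 VC-HIT; vc=[3]
#11 0x2c→b11/s1 L1-HIT; vc=[3]
#12 0x2e→b11/s1 L1-HIT; vc=[3]
#13 0x2e→b11/s1 L1-HIT; vc=[3]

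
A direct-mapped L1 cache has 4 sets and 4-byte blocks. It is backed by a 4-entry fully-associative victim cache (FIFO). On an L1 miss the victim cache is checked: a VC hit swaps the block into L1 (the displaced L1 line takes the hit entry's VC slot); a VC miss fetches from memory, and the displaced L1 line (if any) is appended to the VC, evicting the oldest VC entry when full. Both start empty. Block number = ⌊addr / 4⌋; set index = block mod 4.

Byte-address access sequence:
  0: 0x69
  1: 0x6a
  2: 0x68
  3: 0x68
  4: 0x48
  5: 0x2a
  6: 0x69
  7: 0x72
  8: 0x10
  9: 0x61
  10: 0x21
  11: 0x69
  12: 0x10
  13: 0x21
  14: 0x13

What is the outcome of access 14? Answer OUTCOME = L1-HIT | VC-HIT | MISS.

  [0] addr=0x69 blk=26 s=2: MISS | VC []
  [1] addr=0x6a blk=26 s=2: L1-HIT | VC []
  [2] addr=0x68 blk=26 s=2: L1-HIT | VC []
  [3] addr=0x68 blk=26 s=2: L1-HIT | VC []
  [4] addr=0x48 blk=18 s=2: MISS | VC [26]
  [5] addr=0x2a blk=10 s=2: MISS | VC [26, 18]
  [6] addr=0x69 blk=26 s=2: VC-HIT | VC [10, 18]
  [7] addr=0x72 blk=28 s=0: MISS | VC [10, 18]
  [8] addr=0x10 blk=4 s=0: MISS | VC [10, 18, 28]
  [9] addr=0x61 blk=24 s=0: MISS | VC [10, 18, 28, 4]
  [10] addr=0x21 blk=8 s=0: MISS | VC [18, 28, 4, 24]
  [11] addr=0x69 blk=26 s=2: L1-HIT | VC [18, 28, 4, 24]
  [12] addr=0x10 blk=4 s=0: VC-HIT | VC [18, 28, 8, 24]
  [13] addr=0x21 blk=8 s=0: VC-HIT | VC [18, 28, 4, 24]
  [14] addr=0x13 blk=4 s=0: VC-HIT | VC [18, 28, 8, 24]

OUTCOME = VC-HIT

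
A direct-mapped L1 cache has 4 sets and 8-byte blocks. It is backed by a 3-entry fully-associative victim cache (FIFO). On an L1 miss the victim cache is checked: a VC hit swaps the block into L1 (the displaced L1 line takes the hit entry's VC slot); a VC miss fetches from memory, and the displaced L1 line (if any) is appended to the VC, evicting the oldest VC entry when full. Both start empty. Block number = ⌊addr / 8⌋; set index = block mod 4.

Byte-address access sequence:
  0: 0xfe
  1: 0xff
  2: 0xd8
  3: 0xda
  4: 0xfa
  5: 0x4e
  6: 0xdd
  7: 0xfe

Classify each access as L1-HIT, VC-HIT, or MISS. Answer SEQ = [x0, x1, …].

SEQ = [MISS, L1-HIT, MISS, L1-HIT, VC-HIT, MISS, VC-HIT, VC-HIT]

  [0] addr=0xfe blk=31 s=3: MISS | VC []
  [1] addr=0xff blk=31 s=3: L1-HIT | VC []
  [2] addr=0xd8 blk=27 s=3: MISS | VC [31]
  [3] addr=0xda blk=27 s=3: L1-HIT | VC [31]
  [4] addr=0xfa blk=31 s=3: VC-HIT | VC [27]
  [5] addr=0x4e blk=9 s=1: MISS | VC [27]
  [6] addr=0xdd blk=27 s=3: VC-HIT | VC [31]
  [7] addr=0xfe blk=31 s=3: VC-HIT | VC [27]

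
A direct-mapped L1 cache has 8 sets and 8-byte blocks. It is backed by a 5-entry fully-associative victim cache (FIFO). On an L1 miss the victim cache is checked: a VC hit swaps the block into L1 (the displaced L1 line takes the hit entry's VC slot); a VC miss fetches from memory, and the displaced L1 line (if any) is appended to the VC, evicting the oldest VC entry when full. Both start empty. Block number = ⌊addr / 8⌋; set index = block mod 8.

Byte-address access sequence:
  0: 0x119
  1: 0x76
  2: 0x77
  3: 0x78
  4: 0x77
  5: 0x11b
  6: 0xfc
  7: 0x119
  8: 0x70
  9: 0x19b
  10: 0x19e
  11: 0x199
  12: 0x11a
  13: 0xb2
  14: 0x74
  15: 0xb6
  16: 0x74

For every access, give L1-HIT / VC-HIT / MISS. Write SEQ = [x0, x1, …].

SEQ = [MISS, MISS, L1-HIT, MISS, L1-HIT, L1-HIT, MISS, L1-HIT, L1-HIT, MISS, L1-HIT, L1-HIT, VC-HIT, MISS, VC-HIT, VC-HIT, VC-HIT]

  [0] addr=0x119 blk=35 s=3: MISS | VC []
  [1] addr=0x76 blk=14 s=6: MISS | VC []
  [2] addr=0x77 blk=14 s=6: L1-HIT | VC []
  [3] addr=0x78 blk=15 s=7: MISS | VC []
  [4] addr=0x77 blk=14 s=6: L1-HIT | VC []
  [5] addr=0x11b blk=35 s=3: L1-HIT | VC []
  [6] addr=0xfc blk=31 s=7: MISS | VC [15]
  [7] addr=0x119 blk=35 s=3: L1-HIT | VC [15]
  [8] addr=0x70 blk=14 s=6: L1-HIT | VC [15]
  [9] addr=0x19b blk=51 s=3: MISS | VC [15, 35]
  [10] addr=0x19e blk=51 s=3: L1-HIT | VC [15, 35]
  [11] addr=0x199 blk=51 s=3: L1-HIT | VC [15, 35]
  [12] addr=0x11a blk=35 s=3: VC-HIT | VC [15, 51]
  [13] addr=0xb2 blk=22 s=6: MISS | VC [15, 51, 14]
  [14] addr=0x74 blk=14 s=6: VC-HIT | VC [15, 51, 22]
  [15] addr=0xb6 blk=22 s=6: VC-HIT | VC [15, 51, 14]
  [16] addr=0x74 blk=14 s=6: VC-HIT | VC [15, 51, 22]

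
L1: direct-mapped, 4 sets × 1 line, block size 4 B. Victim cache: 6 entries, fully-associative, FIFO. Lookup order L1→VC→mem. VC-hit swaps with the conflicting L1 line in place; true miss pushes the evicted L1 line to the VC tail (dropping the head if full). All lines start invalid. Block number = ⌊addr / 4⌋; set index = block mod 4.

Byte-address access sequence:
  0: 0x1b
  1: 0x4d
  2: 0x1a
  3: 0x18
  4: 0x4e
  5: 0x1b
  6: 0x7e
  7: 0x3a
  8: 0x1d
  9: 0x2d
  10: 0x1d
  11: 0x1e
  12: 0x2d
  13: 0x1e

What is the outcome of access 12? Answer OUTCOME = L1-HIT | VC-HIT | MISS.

OUTCOME = VC-HIT

  [0] addr=0x1b blk=6 s=2: MISS | VC []
  [1] addr=0x4d blk=19 s=3: MISS | VC []
  [2] addr=0x1a blk=6 s=2: L1-HIT | VC []
  [3] addr=0x18 blk=6 s=2: L1-HIT | VC []
  [4] addr=0x4e blk=19 s=3: L1-HIT | VC []
  [5] addr=0x1b blk=6 s=2: L1-HIT | VC []
  [6] addr=0x7e blk=31 s=3: MISS | VC [19]
  [7] addr=0x3a blk=14 s=2: MISS | VC [19, 6]
  [8] addr=0x1d blk=7 s=3: MISS | VC [19, 6, 31]
  [9] addr=0x2d blk=11 s=3: MISS | VC [19, 6, 31, 7]
  [10] addr=0x1d blk=7 s=3: VC-HIT | VC [19, 6, 31, 11]
  [11] addr=0x1e blk=7 s=3: L1-HIT | VC [19, 6, 31, 11]
  [12] addr=0x2d blk=11 s=3: VC-HIT | VC [19, 6, 31, 7]
  [13] addr=0x1e blk=7 s=3: VC-HIT | VC [19, 6, 31, 11]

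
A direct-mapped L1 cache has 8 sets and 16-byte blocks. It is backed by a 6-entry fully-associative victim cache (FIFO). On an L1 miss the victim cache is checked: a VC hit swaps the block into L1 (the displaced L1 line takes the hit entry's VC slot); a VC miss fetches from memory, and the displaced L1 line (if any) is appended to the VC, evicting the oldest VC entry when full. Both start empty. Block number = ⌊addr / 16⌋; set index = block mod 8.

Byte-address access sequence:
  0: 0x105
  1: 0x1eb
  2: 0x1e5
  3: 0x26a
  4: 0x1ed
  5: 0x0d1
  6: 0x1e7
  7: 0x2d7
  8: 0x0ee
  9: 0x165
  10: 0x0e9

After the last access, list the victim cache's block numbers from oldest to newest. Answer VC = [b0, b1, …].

#0 0x105→b16/s0 MISS; vc=[]
#1 0x1eb→b30/s6 MISS; vc=[]
#2 0x1e5→b30/s6 L1-HIT; vc=[]
#3 0x26a→b38/s6 MISS; vc=[30]
#4 0x1ed→b30/s6 VC-HIT; vc=[38]
#5 0xd1→b13/s5 MISS; vc=[38]
#6 0x1e7→b30/s6 L1-HIT; vc=[38]
#7 0x2d7→b45/s5 MISS; vc=[38,13]
#8 0xee→b14/s6 MISS; vc=[38,13,30]
#9 0x165→b22/s6 MISS; vc=[38,13,30,14]
#10 0xe9→b14/s6 VC-HIT; vc=[38,13,30,22]

VC = [38, 13, 30, 22]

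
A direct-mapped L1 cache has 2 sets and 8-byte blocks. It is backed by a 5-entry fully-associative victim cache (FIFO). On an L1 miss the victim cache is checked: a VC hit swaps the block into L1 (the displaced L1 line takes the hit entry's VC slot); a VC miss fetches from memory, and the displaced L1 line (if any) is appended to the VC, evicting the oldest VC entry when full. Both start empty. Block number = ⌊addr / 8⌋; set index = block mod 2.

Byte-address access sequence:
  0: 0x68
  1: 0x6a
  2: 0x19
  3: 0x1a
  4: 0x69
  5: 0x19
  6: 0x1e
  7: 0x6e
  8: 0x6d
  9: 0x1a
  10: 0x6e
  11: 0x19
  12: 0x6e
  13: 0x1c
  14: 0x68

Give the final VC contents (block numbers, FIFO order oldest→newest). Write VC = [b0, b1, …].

0: 0x68 (blk 13, set 1) → MISS  vc=[]
1: 0x6a (blk 13, set 1) → L1-HIT  vc=[]
2: 0x19 (blk 3, set 1) → MISS  vc=[13]
3: 0x1a (blk 3, set 1) → L1-HIT  vc=[13]
4: 0x69 (blk 13, set 1) → VC-HIT  vc=[3]
5: 0x19 (blk 3, set 1) → VC-HIT  vc=[13]
6: 0x1e (blk 3, set 1) → L1-HIT  vc=[13]
7: 0x6e (blk 13, set 1) → VC-HIT  vc=[3]
8: 0x6d (blk 13, set 1) → L1-HIT  vc=[3]
9: 0x1a (blk 3, set 1) → VC-HIT  vc=[13]
10: 0x6e (blk 13, set 1) → VC-HIT  vc=[3]
11: 0x19 (blk 3, set 1) → VC-HIT  vc=[13]
12: 0x6e (blk 13, set 1) → VC-HIT  vc=[3]
13: 0x1c (blk 3, set 1) → VC-HIT  vc=[13]
14: 0x68 (blk 13, set 1) → VC-HIT  vc=[3]

VC = [3]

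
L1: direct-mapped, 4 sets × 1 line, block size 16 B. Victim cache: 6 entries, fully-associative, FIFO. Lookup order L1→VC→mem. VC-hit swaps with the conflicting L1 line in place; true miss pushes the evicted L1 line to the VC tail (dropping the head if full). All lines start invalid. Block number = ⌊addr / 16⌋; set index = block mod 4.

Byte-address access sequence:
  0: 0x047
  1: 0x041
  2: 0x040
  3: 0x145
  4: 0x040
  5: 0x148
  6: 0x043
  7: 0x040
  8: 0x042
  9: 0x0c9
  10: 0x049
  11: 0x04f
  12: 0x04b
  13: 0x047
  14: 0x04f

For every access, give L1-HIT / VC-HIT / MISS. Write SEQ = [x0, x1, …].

SEQ = [MISS, L1-HIT, L1-HIT, MISS, VC-HIT, VC-HIT, VC-HIT, L1-HIT, L1-HIT, MISS, VC-HIT, L1-HIT, L1-HIT, L1-HIT, L1-HIT]

0: 0x47 (blk 4, set 0) → MISS  vc=[]
1: 0x41 (blk 4, set 0) → L1-HIT  vc=[]
2: 0x40 (blk 4, set 0) → L1-HIT  vc=[]
3: 0x145 (blk 20, set 0) → MISS  vc=[4]
4: 0x40 (blk 4, set 0) → VC-HIT  vc=[20]
5: 0x148 (blk 20, set 0) → VC-HIT  vc=[4]
6: 0x43 (blk 4, set 0) → VC-HIT  vc=[20]
7: 0x40 (blk 4, set 0) → L1-HIT  vc=[20]
8: 0x42 (blk 4, set 0) → L1-HIT  vc=[20]
9: 0xc9 (blk 12, set 0) → MISS  vc=[20, 4]
10: 0x49 (blk 4, set 0) → VC-HIT  vc=[20, 12]
11: 0x4f (blk 4, set 0) → L1-HIT  vc=[20, 12]
12: 0x4b (blk 4, set 0) → L1-HIT  vc=[20, 12]
13: 0x47 (blk 4, set 0) → L1-HIT  vc=[20, 12]
14: 0x4f (blk 4, set 0) → L1-HIT  vc=[20, 12]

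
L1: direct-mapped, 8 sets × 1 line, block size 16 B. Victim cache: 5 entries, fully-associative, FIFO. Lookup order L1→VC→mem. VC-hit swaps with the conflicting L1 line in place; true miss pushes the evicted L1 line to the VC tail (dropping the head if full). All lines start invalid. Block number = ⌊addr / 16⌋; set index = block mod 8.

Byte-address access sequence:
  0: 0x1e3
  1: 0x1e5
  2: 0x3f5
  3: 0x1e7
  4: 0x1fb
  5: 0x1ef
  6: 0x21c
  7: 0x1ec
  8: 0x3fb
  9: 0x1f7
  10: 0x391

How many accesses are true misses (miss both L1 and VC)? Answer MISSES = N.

MISSES = 5

  [0] addr=0x1e3 blk=30 s=6: MISS | VC []
  [1] addr=0x1e5 blk=30 s=6: L1-HIT | VC []
  [2] addr=0x3f5 blk=63 s=7: MISS | VC []
  [3] addr=0x1e7 blk=30 s=6: L1-HIT | VC []
  [4] addr=0x1fb blk=31 s=7: MISS | VC [63]
  [5] addr=0x1ef blk=30 s=6: L1-HIT | VC [63]
  [6] addr=0x21c blk=33 s=1: MISS | VC [63]
  [7] addr=0x1ec blk=30 s=6: L1-HIT | VC [63]
  [8] addr=0x3fb blk=63 s=7: VC-HIT | VC [31]
  [9] addr=0x1f7 blk=31 s=7: VC-HIT | VC [63]
  [10] addr=0x391 blk=57 s=1: MISS | VC [63, 33]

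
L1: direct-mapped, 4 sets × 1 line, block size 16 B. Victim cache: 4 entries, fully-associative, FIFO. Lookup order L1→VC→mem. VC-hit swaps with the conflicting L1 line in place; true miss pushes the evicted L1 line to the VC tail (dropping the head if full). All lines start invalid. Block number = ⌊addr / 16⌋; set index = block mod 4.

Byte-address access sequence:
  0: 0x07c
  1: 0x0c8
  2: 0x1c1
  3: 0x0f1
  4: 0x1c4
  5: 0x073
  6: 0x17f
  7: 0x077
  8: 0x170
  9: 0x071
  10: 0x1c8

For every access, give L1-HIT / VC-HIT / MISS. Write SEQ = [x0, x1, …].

  [0] addr=0x7c blk=7 s=3: MISS | VC []
  [1] addr=0xc8 blk=12 s=0: MISS | VC []
  [2] addr=0x1c1 blk=28 s=0: MISS | VC [12]
  [3] addr=0xf1 blk=15 s=3: MISS | VC [12, 7]
  [4] addr=0x1c4 blk=28 s=0: L1-HIT | VC [12, 7]
  [5] addr=0x73 blk=7 s=3: VC-HIT | VC [12, 15]
  [6] addr=0x17f blk=23 s=3: MISS | VC [12, 15, 7]
  [7] addr=0x77 blk=7 s=3: VC-HIT | VC [12, 15, 23]
  [8] addr=0x170 blk=23 s=3: VC-HIT | VC [12, 15, 7]
  [9] addr=0x71 blk=7 s=3: VC-HIT | VC [12, 15, 23]
  [10] addr=0x1c8 blk=28 s=0: L1-HIT | VC [12, 15, 23]

SEQ = [MISS, MISS, MISS, MISS, L1-HIT, VC-HIT, MISS, VC-HIT, VC-HIT, VC-HIT, L1-HIT]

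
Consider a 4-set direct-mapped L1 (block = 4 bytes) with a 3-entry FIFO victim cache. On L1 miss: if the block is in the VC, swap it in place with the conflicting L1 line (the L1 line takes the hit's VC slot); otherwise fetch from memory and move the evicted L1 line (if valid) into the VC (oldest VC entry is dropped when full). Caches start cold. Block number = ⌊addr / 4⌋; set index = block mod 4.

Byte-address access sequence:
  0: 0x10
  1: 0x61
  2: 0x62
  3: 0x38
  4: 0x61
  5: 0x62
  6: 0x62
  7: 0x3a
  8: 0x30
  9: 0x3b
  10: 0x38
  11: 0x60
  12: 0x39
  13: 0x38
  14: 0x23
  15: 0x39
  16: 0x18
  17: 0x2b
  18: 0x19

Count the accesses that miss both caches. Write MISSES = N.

MISSES = 7

  [0] addr=0x10 blk=4 s=0: MISS | VC []
  [1] addr=0x61 blk=24 s=0: MISS | VC [4]
  [2] addr=0x62 blk=24 s=0: L1-HIT | VC [4]
  [3] addr=0x38 blk=14 s=2: MISS | VC [4]
  [4] addr=0x61 blk=24 s=0: L1-HIT | VC [4]
  [5] addr=0x62 blk=24 s=0: L1-HIT | VC [4]
  [6] addr=0x62 blk=24 s=0: L1-HIT | VC [4]
  [7] addr=0x3a blk=14 s=2: L1-HIT | VC [4]
  [8] addr=0x30 blk=12 s=0: MISS | VC [4, 24]
  [9] addr=0x3b blk=14 s=2: L1-HIT | VC [4, 24]
  [10] addr=0x38 blk=14 s=2: L1-HIT | VC [4, 24]
  [11] addr=0x60 blk=24 s=0: VC-HIT | VC [4, 12]
  [12] addr=0x39 blk=14 s=2: L1-HIT | VC [4, 12]
  [13] addr=0x38 blk=14 s=2: L1-HIT | VC [4, 12]
  [14] addr=0x23 blk=8 s=0: MISS | VC [4, 12, 24]
  [15] addr=0x39 blk=14 s=2: L1-HIT | VC [4, 12, 24]
  [16] addr=0x18 blk=6 s=2: MISS | VC [12, 24, 14]
  [17] addr=0x2b blk=10 s=2: MISS | VC [24, 14, 6]
  [18] addr=0x19 blk=6 s=2: VC-HIT | VC [24, 14, 10]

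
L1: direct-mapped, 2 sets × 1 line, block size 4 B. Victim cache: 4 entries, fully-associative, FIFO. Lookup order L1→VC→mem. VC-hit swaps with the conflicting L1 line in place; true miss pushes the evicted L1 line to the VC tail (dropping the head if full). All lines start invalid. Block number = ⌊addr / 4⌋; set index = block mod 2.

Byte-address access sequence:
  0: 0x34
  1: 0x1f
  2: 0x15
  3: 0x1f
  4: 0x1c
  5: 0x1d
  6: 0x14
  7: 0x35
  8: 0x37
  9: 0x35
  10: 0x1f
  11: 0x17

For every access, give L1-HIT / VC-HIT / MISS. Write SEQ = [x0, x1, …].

SEQ = [MISS, MISS, MISS, VC-HIT, L1-HIT, L1-HIT, VC-HIT, VC-HIT, L1-HIT, L1-HIT, VC-HIT, VC-HIT]

  [0] addr=0x34 blk=13 s=1: MISS | VC []
  [1] addr=0x1f blk=7 s=1: MISS | VC [13]
  [2] addr=0x15 blk=5 s=1: MISS | VC [13, 7]
  [3] addr=0x1f blk=7 s=1: VC-HIT | VC [13, 5]
  [4] addr=0x1c blk=7 s=1: L1-HIT | VC [13, 5]
  [5] addr=0x1d blk=7 s=1: L1-HIT | VC [13, 5]
  [6] addr=0x14 blk=5 s=1: VC-HIT | VC [13, 7]
  [7] addr=0x35 blk=13 s=1: VC-HIT | VC [5, 7]
  [8] addr=0x37 blk=13 s=1: L1-HIT | VC [5, 7]
  [9] addr=0x35 blk=13 s=1: L1-HIT | VC [5, 7]
  [10] addr=0x1f blk=7 s=1: VC-HIT | VC [5, 13]
  [11] addr=0x17 blk=5 s=1: VC-HIT | VC [7, 13]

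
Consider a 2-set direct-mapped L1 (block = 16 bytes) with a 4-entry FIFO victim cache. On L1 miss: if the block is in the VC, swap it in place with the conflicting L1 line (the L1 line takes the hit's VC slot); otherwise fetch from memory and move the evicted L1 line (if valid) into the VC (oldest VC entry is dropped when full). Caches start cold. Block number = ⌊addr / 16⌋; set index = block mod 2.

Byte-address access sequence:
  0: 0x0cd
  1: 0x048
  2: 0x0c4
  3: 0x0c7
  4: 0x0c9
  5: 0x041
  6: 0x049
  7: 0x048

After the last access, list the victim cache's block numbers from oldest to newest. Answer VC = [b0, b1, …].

#0 0xcd→b12/s0 MISS; vc=[]
#1 0x48→b4/s0 MISS; vc=[12]
#2 0xc4→b12/s0 VC-HIT; vc=[4]
#3 0xc7→b12/s0 L1-HIT; vc=[4]
#4 0xc9→b12/s0 L1-HIT; vc=[4]
#5 0x41→b4/s0 VC-HIT; vc=[12]
#6 0x49→b4/s0 L1-HIT; vc=[12]
#7 0x48→b4/s0 L1-HIT; vc=[12]

VC = [12]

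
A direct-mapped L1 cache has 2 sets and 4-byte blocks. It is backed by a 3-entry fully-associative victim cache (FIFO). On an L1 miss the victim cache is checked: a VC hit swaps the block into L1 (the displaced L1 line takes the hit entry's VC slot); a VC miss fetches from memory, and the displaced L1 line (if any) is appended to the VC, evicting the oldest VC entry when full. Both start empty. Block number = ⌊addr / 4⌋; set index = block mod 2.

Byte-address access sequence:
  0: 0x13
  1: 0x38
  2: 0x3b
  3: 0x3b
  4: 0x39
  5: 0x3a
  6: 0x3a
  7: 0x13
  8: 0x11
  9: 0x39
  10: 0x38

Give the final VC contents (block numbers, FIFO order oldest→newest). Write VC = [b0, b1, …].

#0 0x13→b4/s0 MISS; vc=[]
#1 0x38→b14/s0 MISS; vc=[4]
#2 0x3b→b14/s0 L1-HIT; vc=[4]
#3 0x3b→b14/s0 L1-HIT; vc=[4]
#4 0x39→b14/s0 L1-HIT; vc=[4]
#5 0x3a→b14/s0 L1-HIT; vc=[4]
#6 0x3a→b14/s0 L1-HIT; vc=[4]
#7 0x13→b4/s0 VC-HIT; vc=[14]
#8 0x11→b4/s0 L1-HIT; vc=[14]
#9 0x39→b14/s0 VC-HIT; vc=[4]
#10 0x38→b14/s0 L1-HIT; vc=[4]

VC = [4]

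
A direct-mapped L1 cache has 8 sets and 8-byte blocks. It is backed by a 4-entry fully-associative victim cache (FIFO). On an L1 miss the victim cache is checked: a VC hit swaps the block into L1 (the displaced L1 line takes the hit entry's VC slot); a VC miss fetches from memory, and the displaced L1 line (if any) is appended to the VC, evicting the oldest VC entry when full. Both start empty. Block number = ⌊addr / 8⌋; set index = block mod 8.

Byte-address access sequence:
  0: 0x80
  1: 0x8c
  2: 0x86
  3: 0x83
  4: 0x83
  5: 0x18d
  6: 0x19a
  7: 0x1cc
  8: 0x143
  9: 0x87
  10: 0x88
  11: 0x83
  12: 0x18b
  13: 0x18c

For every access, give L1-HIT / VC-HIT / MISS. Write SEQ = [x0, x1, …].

0: 0x80 (blk 16, set 0) → MISS  vc=[]
1: 0x8c (blk 17, set 1) → MISS  vc=[]
2: 0x86 (blk 16, set 0) → L1-HIT  vc=[]
3: 0x83 (blk 16, set 0) → L1-HIT  vc=[]
4: 0x83 (blk 16, set 0) → L1-HIT  vc=[]
5: 0x18d (blk 49, set 1) → MISS  vc=[17]
6: 0x19a (blk 51, set 3) → MISS  vc=[17]
7: 0x1cc (blk 57, set 1) → MISS  vc=[17, 49]
8: 0x143 (blk 40, set 0) → MISS  vc=[17, 49, 16]
9: 0x87 (blk 16, set 0) → VC-HIT  vc=[17, 49, 40]
10: 0x88 (blk 17, set 1) → VC-HIT  vc=[57, 49, 40]
11: 0x83 (blk 16, set 0) → L1-HIT  vc=[57, 49, 40]
12: 0x18b (blk 49, set 1) → VC-HIT  vc=[57, 17, 40]
13: 0x18c (blk 49, set 1) → L1-HIT  vc=[57, 17, 40]

SEQ = [MISS, MISS, L1-HIT, L1-HIT, L1-HIT, MISS, MISS, MISS, MISS, VC-HIT, VC-HIT, L1-HIT, VC-HIT, L1-HIT]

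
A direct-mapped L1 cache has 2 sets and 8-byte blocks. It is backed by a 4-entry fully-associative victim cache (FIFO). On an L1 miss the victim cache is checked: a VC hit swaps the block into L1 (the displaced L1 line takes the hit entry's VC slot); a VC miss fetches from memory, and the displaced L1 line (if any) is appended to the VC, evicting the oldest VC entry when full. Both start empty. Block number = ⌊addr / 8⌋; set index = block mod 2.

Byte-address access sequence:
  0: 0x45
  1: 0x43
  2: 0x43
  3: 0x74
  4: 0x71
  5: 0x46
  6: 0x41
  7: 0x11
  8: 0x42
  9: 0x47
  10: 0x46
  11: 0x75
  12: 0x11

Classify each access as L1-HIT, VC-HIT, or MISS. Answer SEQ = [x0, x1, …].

0: 0x45 (blk 8, set 0) → MISS  vc=[]
1: 0x43 (blk 8, set 0) → L1-HIT  vc=[]
2: 0x43 (blk 8, set 0) → L1-HIT  vc=[]
3: 0x74 (blk 14, set 0) → MISS  vc=[8]
4: 0x71 (blk 14, set 0) → L1-HIT  vc=[8]
5: 0x46 (blk 8, set 0) → VC-HIT  vc=[14]
6: 0x41 (blk 8, set 0) → L1-HIT  vc=[14]
7: 0x11 (blk 2, set 0) → MISS  vc=[14, 8]
8: 0x42 (blk 8, set 0) → VC-HIT  vc=[14, 2]
9: 0x47 (blk 8, set 0) → L1-HIT  vc=[14, 2]
10: 0x46 (blk 8, set 0) → L1-HIT  vc=[14, 2]
11: 0x75 (blk 14, set 0) → VC-HIT  vc=[8, 2]
12: 0x11 (blk 2, set 0) → VC-HIT  vc=[8, 14]

SEQ = [MISS, L1-HIT, L1-HIT, MISS, L1-HIT, VC-HIT, L1-HIT, MISS, VC-HIT, L1-HIT, L1-HIT, VC-HIT, VC-HIT]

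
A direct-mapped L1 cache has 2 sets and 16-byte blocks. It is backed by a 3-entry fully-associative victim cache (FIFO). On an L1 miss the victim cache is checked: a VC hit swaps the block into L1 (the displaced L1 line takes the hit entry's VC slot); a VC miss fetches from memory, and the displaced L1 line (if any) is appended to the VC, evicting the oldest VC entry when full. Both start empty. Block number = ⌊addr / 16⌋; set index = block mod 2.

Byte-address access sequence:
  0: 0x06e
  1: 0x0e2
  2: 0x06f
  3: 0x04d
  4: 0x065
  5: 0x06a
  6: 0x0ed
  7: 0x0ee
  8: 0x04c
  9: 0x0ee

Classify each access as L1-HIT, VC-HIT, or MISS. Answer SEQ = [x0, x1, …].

#0 0x6e→b6/s0 MISS; vc=[]
#1 0xe2→b14/s0 MISS; vc=[6]
#2 0x6f→b6/s0 VC-HIT; vc=[14]
#3 0x4d→b4/s0 MISS; vc=[14,6]
#4 0x65→b6/s0 VC-HIT; vc=[14,4]
#5 0x6a→b6/s0 L1-HIT; vc=[14,4]
#6 0xed→b14/s0 VC-HIT; vc=[6,4]
#7 0xee→b14/s0 L1-HIT; vc=[6,4]
#8 0x4c→b4/s0 VC-HIT; vc=[6,14]
#9 0xee→b14/s0 VC-HIT; vc=[6,4]

SEQ = [MISS, MISS, VC-HIT, MISS, VC-HIT, L1-HIT, VC-HIT, L1-HIT, VC-HIT, VC-HIT]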